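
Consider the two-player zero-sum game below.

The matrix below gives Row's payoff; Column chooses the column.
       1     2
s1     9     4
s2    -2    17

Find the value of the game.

161/24

Row minima are 4 and -2, so Row's maximin is 4; column maxima are 9 and 17, so Column's minimax is 9. These differ, so the equilibrium is in mixed strategies.
Let Row play s1 with probability p. Column is indifferent when 9p − 2(1−p) = 4p + 17(1−p), giving p = 19/24.
Let Column play 1 with probability q. Row is indifferent when 9q + 4(1−q) = −2q + 17(1−q), giving q = 13/24.
The value is 9·(13/24) + (4)·(11/24) = 161/24.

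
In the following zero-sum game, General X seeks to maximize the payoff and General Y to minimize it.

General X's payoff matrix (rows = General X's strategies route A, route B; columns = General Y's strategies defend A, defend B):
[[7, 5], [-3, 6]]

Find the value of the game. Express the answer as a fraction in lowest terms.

Row minima are 5 and -3, so General X's maximin is 5; column maxima are 7 and 6, so General Y's minimax is 6. These differ, so the equilibrium is in mixed strategies.
Let General X play route A with probability p. General Y is indifferent when 7p − 3(1−p) = 5p + 6(1−p), giving p = 9/11.
Let General Y play defend A with probability q. General X is indifferent when 7q + 5(1−q) = −3q + 6(1−q), giving q = 1/11.
The value is 7·(1/11) + (5)·(10/11) = 57/11.

57/11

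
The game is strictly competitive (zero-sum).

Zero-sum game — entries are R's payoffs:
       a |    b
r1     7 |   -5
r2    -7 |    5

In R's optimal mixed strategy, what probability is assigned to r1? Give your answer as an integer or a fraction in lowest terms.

Row minima are -5 and -7, so R's maximin is -5; column maxima are 7 and 5, so C's minimax is 5. These differ, so the equilibrium is in mixed strategies.
Let R play r1 with probability p. C is indifferent when 7p − 7(1−p) = −5p + 5(1−p), giving p = 1/2.

1/2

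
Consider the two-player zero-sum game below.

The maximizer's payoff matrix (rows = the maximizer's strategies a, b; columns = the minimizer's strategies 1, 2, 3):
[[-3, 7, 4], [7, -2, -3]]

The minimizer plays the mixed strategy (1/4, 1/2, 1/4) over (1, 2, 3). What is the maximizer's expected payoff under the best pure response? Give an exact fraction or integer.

15/4

a: (-3)·(1/4) + (7)·(1/2) + (4)·(1/4) = 15/4.
b: (7)·(1/4) + (-2)·(1/2) + (-3)·(1/4) = 0.
The best pure response is a with expected payoff 15/4.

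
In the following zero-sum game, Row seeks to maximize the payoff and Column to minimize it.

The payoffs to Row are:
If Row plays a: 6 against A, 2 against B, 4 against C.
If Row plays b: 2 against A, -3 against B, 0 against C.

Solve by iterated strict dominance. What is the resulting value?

2

Row b is strictly dominated by row a (6>2, 2>-3, 4>0); eliminate b.
Column C is strictly dominated by B for Column (2<4); eliminate C.
Column A is strictly dominated by B for Column (2<6); eliminate A.
Only (a, B) remains, with payoff 2.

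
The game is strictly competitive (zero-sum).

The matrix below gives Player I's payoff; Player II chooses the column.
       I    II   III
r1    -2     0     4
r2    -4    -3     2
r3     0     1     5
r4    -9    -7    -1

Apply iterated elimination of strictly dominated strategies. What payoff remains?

Column III is strictly dominated by I for Player II (-2<4, -4<2, 0<5, -9<-1); eliminate III.
Column II is strictly dominated by I for Player II (-2<0, -4<-3, 0<1, -9<-7); eliminate II.
Row r2 is strictly dominated by row r1 (-2>-4); eliminate r2.
Row r1 is strictly dominated by row r3 (0>-2); eliminate r1.
Row r4 is strictly dominated by row r3 (0>-9); eliminate r4.
Only (r3, I) remains, with payoff 0.

0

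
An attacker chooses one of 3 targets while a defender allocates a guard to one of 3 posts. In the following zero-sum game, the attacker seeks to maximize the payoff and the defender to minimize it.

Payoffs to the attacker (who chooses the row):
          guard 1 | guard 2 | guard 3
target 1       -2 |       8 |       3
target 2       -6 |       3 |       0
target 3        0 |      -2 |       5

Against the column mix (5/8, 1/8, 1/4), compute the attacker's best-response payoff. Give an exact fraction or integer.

1

target 1: (-2)·(5/8) + (8)·(1/8) + (3)·(1/4) = 1/2.
target 2: (-6)·(5/8) + (3)·(1/8) + (0)·(1/4) = -27/8.
target 3: (0)·(5/8) + (-2)·(1/8) + (5)·(1/4) = 1.
The best pure response is target 3 with expected payoff 1.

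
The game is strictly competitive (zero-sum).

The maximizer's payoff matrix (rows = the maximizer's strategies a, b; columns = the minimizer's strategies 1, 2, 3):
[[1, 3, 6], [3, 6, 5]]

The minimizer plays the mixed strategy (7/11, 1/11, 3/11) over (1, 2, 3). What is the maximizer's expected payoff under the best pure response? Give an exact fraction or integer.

a: (1)·(7/11) + (3)·(1/11) + (6)·(3/11) = 28/11.
b: (3)·(7/11) + (6)·(1/11) + (5)·(3/11) = 42/11.
The best pure response is b with expected payoff 42/11.

42/11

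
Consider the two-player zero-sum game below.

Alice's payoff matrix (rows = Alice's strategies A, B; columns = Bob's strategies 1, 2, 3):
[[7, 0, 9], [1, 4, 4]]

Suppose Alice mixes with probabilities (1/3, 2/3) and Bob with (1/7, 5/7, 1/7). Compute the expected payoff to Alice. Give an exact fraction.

22/7

Against (1/7, 5/7, 1/7), each row's expected payoff is A: 16/7; B: 25/7.
Taking the (1/3, 2/3)-weighted average: (1/3)·(16/7) + (2/3)·(25/7) = 22/7.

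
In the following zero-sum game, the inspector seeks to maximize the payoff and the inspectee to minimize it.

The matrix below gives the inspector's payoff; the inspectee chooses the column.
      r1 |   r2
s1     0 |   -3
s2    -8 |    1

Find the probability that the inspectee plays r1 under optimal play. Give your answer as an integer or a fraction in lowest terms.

1/3

Row minima are -3 and -8, so the inspector's maximin is -3; column maxima are 0 and 1, so the inspectee's minimax is 0. These differ, so the equilibrium is in mixed strategies.
Let the inspectee play r1 with probability q. The inspector is indifferent when −3(1−q) = −8q + (1−q), giving q = 1/3.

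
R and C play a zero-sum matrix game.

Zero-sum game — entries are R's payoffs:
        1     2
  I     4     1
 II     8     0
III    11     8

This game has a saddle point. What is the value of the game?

Row minima: 1, 0, 8 → R's maximin is 8.
Column maxima: 11, 8 → C's minimax is 8.
They coincide at (III, 2), so the value is 8.

8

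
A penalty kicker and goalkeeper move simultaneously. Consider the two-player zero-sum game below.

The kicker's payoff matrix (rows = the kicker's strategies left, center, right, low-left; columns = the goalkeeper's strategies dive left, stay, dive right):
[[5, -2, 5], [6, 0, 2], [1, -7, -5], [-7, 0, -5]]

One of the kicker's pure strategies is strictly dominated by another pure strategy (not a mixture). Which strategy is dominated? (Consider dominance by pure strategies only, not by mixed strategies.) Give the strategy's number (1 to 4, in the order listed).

3

Compare right with left: 5 > 1, -2 > -7, 5 > -5.
So left strictly dominates right for the kicker; right is strictly dominated.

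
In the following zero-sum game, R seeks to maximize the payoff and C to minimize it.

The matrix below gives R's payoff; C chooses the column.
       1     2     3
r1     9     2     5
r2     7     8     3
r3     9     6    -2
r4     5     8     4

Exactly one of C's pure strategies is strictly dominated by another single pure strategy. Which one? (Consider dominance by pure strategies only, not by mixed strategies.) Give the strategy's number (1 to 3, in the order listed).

1

C prefers columns that give R less. Compare 1 with 3: 5 < 9, 3 < 7, -2 < 9, 4 < 5.
So 3 strictly dominates 1 for C; 1 is strictly dominated.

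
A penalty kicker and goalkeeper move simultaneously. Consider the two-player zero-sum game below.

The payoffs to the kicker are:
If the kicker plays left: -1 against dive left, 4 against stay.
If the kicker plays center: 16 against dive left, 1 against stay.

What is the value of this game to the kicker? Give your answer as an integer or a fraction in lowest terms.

13/4

Row minima are -1 and 1, so the kicker's maximin is 1; column maxima are 16 and 4, so the goalkeeper's minimax is 4. These differ, so the equilibrium is in mixed strategies.
Let the kicker play left with probability p. The goalkeeper is indifferent when −p + 16(1−p) = 4p + (1−p), giving p = 3/4.
Let the goalkeeper play dive left with probability q. The kicker is indifferent when −q + 4(1−q) = 16q + (1−q), giving q = 3/20.
The value is -1·(3/20) + (4)·(17/20) = 13/4.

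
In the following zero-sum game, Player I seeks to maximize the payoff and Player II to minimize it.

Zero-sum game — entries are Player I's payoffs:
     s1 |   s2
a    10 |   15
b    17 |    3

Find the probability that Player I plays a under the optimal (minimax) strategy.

Row minima are 10 and 3, so Player I's maximin is 10; column maxima are 17 and 15, so Player II's minimax is 15. These differ, so the equilibrium is in mixed strategies.
Let Player I play a with probability p. Player II is indifferent when 10p + 17(1−p) = 15p + 3(1−p), giving p = 14/19.

14/19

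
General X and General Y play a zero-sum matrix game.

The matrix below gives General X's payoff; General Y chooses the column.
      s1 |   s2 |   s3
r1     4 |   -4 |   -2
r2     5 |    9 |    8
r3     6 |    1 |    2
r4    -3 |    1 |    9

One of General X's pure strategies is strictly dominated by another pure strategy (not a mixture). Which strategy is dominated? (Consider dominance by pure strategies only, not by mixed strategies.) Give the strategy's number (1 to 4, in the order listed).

1

Compare r1 with r2: 5 > 4, 9 > -4, 8 > -2.
So r2 strictly dominates r1 for General X; r1 is strictly dominated.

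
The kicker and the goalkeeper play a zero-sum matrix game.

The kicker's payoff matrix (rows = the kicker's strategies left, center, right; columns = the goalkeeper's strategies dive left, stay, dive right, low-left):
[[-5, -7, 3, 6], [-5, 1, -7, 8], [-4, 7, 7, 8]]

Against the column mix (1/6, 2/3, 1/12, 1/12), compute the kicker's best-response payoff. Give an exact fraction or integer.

21/4

left: (-5)·(1/6) + (-7)·(2/3) + (3)·(1/12) + (6)·(1/12) = -19/4.
center: (-5)·(1/6) + (1)·(2/3) + (-7)·(1/12) + (8)·(1/12) = -1/12.
right: (-4)·(1/6) + (7)·(2/3) + (7)·(1/12) + (8)·(1/12) = 21/4.
The best pure response is right with expected payoff 21/4.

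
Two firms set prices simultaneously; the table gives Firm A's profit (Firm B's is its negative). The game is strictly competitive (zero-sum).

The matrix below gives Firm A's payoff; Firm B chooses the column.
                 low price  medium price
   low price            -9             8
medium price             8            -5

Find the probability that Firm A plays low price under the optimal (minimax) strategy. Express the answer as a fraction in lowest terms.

Row minima are -9 and -5, so Firm A's maximin is -5; column maxima are 8 and 8, so Firm B's minimax is 8. These differ, so the equilibrium is in mixed strategies.
Let Firm A play low price with probability p. Firm B is indifferent when −9p + 8(1−p) = 8p − 5(1−p), giving p = 13/30.

13/30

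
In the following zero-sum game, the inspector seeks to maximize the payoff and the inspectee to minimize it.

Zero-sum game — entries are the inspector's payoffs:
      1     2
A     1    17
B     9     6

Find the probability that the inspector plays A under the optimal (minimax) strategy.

3/19

Row minima are 1 and 6, so the inspector's maximin is 6; column maxima are 9 and 17, so the inspectee's minimax is 9. These differ, so the equilibrium is in mixed strategies.
Let the inspector play A with probability p. The inspectee is indifferent when p + 9(1−p) = 17p + 6(1−p), giving p = 3/19.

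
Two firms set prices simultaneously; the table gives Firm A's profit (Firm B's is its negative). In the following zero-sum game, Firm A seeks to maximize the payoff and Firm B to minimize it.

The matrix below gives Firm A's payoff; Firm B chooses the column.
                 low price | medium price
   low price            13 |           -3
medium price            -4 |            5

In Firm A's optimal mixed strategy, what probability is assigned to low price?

9/25

Row minima are -3 and -4, so Firm A's maximin is -3; column maxima are 13 and 5, so Firm B's minimax is 5. These differ, so the equilibrium is in mixed strategies.
Let Firm A play low price with probability p. Firm B is indifferent when 13p − 4(1−p) = −3p + 5(1−p), giving p = 9/25.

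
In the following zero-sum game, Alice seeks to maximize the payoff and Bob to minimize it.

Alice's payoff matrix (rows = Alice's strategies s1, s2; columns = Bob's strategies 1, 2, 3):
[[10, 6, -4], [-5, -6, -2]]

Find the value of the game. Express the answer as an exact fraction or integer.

-18/7

Column 1 is strictly dominated by 2 for Bob (it gives Alice more in every row).
The remaining 2×2 game on (s1, s2) × (2, 3) has no saddle point. Let Alice play s1 with probability p; indifference gives 6p − 6(1−p) = −4p − 2(1−p), so p = 2/7.
Similarly Bob's optimal q on 2 is 1/7, and the value is 6·(1/7) + (-4)·(6/7) = -18/7.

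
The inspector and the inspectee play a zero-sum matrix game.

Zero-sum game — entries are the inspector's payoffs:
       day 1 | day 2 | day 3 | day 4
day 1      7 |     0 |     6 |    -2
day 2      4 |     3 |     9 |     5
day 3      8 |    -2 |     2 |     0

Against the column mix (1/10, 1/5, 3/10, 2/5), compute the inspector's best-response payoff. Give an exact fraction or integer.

day 1: (7)·(1/10) + (0)·(1/5) + (6)·(3/10) + (-2)·(2/5) = 17/10.
day 2: (4)·(1/10) + (3)·(1/5) + (9)·(3/10) + (5)·(2/5) = 57/10.
day 3: (8)·(1/10) + (-2)·(1/5) + (2)·(3/10) + (0)·(2/5) = 1.
The best pure response is day 2 with expected payoff 57/10.

57/10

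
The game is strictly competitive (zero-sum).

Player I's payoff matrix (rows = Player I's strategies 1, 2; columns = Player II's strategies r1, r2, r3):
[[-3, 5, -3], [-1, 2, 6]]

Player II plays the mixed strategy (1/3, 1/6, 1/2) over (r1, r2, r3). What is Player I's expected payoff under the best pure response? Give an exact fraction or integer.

1: (-3)·(1/3) + (5)·(1/6) + (-3)·(1/2) = -5/3.
2: (-1)·(1/3) + (2)·(1/6) + (6)·(1/2) = 3.
The best pure response is 2 with expected payoff 3.

3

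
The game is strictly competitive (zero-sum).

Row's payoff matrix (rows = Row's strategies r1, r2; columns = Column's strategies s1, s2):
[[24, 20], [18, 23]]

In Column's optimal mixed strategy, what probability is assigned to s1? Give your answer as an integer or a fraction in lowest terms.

Row minima are 20 and 18, so Row's maximin is 20; column maxima are 24 and 23, so Column's minimax is 23. These differ, so the equilibrium is in mixed strategies.
Let Column play s1 with probability q. Row is indifferent when 24q + 20(1−q) = 18q + 23(1−q), giving q = 1/3.

1/3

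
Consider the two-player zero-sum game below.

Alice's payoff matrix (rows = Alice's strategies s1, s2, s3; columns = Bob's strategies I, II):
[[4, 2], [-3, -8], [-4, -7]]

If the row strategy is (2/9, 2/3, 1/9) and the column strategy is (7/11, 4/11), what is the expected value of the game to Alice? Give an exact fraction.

-302/99

Against (7/11, 4/11), each row's expected payoff is s1: 36/11; s2: -53/11; s3: -56/11.
Taking the (2/9, 2/3, 1/9)-weighted average: (2/9)·(36/11) + (2/3)·(-53/11) + (1/9)·(-56/11) = -302/99.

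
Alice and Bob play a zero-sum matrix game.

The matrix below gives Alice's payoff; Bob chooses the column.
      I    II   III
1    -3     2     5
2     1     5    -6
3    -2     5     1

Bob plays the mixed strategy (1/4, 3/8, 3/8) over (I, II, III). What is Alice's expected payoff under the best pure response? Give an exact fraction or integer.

1: (-3)·(1/4) + (2)·(3/8) + (5)·(3/8) = 15/8.
2: (1)·(1/4) + (5)·(3/8) + (-6)·(3/8) = -1/8.
3: (-2)·(1/4) + (5)·(3/8) + (1)·(3/8) = 7/4.
The best pure response is 1 with expected payoff 15/8.

15/8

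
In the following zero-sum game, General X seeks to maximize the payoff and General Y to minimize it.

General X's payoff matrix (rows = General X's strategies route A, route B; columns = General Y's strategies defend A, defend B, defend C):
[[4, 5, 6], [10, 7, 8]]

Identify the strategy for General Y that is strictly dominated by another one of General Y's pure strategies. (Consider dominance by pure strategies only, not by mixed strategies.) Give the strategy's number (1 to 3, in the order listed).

3

General Y prefers columns that give General X less. Compare defend C with defend B: 5 < 6, 7 < 8.
So defend B strictly dominates defend C for General Y; defend C is strictly dominated.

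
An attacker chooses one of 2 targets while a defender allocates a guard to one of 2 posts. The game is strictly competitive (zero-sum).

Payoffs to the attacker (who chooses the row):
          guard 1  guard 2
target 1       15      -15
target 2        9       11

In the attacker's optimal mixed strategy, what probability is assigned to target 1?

1/16

Row minima are -15 and 9, so the attacker's maximin is 9; column maxima are 15 and 11, so the defender's minimax is 11. These differ, so the equilibrium is in mixed strategies.
Let the attacker play target 1 with probability p. The defender is indifferent when 15p + 9(1−p) = −15p + 11(1−p), giving p = 1/16.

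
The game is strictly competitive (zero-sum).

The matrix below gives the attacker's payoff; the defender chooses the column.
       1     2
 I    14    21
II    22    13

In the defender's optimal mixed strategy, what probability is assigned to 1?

Row minima are 14 and 13, so the attacker's maximin is 14; column maxima are 22 and 21, so the defender's minimax is 21. These differ, so the equilibrium is in mixed strategies.
Let the defender play 1 with probability q. The attacker is indifferent when 14q + 21(1−q) = 22q + 13(1−q), giving q = 1/2.

1/2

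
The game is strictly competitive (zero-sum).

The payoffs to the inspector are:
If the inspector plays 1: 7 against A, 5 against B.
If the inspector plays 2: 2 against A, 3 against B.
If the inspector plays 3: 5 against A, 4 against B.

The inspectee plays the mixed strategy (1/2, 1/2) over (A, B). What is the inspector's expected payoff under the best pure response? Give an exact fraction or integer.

6

1: (7)·(1/2) + (5)·(1/2) = 6.
2: (2)·(1/2) + (3)·(1/2) = 5/2.
3: (5)·(1/2) + (4)·(1/2) = 9/2.
The best pure response is 1 with expected payoff 6.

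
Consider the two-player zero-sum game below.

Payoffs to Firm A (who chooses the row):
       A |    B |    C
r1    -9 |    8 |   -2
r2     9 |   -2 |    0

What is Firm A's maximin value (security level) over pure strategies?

-2

The worst-case payoff for each row is r1: -9, r2: -2.
The best of these is -2.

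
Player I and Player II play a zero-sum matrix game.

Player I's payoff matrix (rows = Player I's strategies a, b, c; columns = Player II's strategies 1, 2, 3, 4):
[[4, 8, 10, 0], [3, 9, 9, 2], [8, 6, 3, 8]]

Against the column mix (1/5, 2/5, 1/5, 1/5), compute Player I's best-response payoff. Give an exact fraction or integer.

a: (4)·(1/5) + (8)·(2/5) + (10)·(1/5) + (0)·(1/5) = 6.
b: (3)·(1/5) + (9)·(2/5) + (9)·(1/5) + (2)·(1/5) = 32/5.
c: (8)·(1/5) + (6)·(2/5) + (3)·(1/5) + (8)·(1/5) = 31/5.
The best pure response is b with expected payoff 32/5.

32/5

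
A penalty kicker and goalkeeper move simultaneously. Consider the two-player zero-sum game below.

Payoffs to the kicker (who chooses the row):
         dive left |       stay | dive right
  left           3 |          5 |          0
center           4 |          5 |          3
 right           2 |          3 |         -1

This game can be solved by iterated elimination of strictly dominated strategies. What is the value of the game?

3

Row right is strictly dominated by row left (3>2, 5>3, 0>-1); eliminate right.
Column dive left is strictly dominated by dive right for the goalkeeper (0<3, 3<4); eliminate dive left.
Column stay is strictly dominated by dive right for the goalkeeper (0<5, 3<5); eliminate stay.
Row left is strictly dominated by row center (3>0); eliminate left.
Only (center, dive right) remains, with payoff 3.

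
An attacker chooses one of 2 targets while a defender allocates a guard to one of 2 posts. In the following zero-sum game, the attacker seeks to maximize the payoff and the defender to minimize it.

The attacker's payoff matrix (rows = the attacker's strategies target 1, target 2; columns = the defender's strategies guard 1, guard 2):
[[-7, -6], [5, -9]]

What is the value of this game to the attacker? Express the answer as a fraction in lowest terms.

Row minima are -7 and -9, so the attacker's maximin is -7; column maxima are 5 and -6, so the defender's minimax is -6. These differ, so the equilibrium is in mixed strategies.
Let the attacker play target 1 with probability p. The defender is indifferent when −7p + 5(1−p) = −6p − 9(1−p), giving p = 14/15.
Let the defender play guard 1 with probability q. The attacker is indifferent when −7q − 6(1−q) = 5q − 9(1−q), giving q = 1/5.
The value is -7·(1/5) + (-6)·(4/5) = -31/5.

-31/5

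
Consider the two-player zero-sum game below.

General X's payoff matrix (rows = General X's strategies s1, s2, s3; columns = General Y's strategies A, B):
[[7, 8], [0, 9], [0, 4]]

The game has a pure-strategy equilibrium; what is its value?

Row minima: 7, 0, 0 → General X's maximin is 7.
Column maxima: 7, 9 → General Y's minimax is 7.
They coincide at (s1, A), so the value is 7.

7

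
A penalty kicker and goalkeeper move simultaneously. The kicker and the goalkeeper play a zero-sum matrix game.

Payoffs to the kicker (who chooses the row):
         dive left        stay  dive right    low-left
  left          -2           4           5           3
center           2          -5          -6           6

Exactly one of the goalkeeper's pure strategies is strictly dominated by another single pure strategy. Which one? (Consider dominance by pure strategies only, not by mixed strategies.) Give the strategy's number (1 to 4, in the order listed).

The goalkeeper prefers columns that give the kicker less. Compare low-left with dive left: -2 < 3, 2 < 6.
So dive left strictly dominates low-left for the goalkeeper; low-left is strictly dominated.

4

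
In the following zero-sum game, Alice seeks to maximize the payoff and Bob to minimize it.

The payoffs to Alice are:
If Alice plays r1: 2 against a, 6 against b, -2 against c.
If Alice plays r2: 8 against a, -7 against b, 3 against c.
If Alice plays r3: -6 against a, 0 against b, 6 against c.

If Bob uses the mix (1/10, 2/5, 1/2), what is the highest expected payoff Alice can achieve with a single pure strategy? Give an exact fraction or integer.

r1: (2)·(1/10) + (6)·(2/5) + (-2)·(1/2) = 8/5.
r2: (8)·(1/10) + (-7)·(2/5) + (3)·(1/2) = -1/2.
r3: (-6)·(1/10) + (0)·(2/5) + (6)·(1/2) = 12/5.
The best pure response is r3 with expected payoff 12/5.

12/5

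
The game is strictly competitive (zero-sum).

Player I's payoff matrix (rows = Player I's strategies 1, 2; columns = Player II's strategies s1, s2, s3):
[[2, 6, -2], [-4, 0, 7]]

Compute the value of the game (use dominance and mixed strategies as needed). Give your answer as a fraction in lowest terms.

Column s2 is strictly dominated by s1 for Player II (it gives Player I more in every row).
The remaining 2×2 game on (1, 2) × (s1, s3) has no saddle point. Let Player I play 1 with probability p; indifference gives 2p − 4(1−p) = −2p + 7(1−p), so p = 11/15.
Similarly Player II's optimal q on s1 is 3/5, and the value is 2·(3/5) + (-2)·(2/5) = 2/5.

2/5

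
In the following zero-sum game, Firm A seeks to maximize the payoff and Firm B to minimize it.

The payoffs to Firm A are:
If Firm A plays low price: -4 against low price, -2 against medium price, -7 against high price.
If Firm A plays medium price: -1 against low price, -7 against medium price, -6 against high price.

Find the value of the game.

Column low price is strictly dominated by high price for Firm B (it gives Firm A more in every row).
The remaining 2×2 game on (low price, medium price) × (medium price, high price) has no saddle point. Let Firm A play low price with probability p; indifference gives −2p − 7(1−p) = −7p − 6(1−p), so p = 1/6.
Similarly Firm B's optimal q on medium price is 1/6, and the value is -2·(1/6) + (-7)·(5/6) = -37/6.

-37/6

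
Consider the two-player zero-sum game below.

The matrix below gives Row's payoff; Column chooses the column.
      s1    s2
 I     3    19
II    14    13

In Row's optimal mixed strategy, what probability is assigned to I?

1/17

Row minima are 3 and 13, so Row's maximin is 13; column maxima are 14 and 19, so Column's minimax is 14. These differ, so the equilibrium is in mixed strategies.
Let Row play I with probability p. Column is indifferent when 3p + 14(1−p) = 19p + 13(1−p), giving p = 1/17.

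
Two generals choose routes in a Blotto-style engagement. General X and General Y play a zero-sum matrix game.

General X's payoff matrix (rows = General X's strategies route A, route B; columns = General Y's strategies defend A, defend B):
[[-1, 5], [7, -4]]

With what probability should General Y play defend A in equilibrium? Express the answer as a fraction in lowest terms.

Row minima are -1 and -4, so General X's maximin is -1; column maxima are 7 and 5, so General Y's minimax is 5. These differ, so the equilibrium is in mixed strategies.
Let General Y play defend A with probability q. General X is indifferent when −q + 5(1−q) = 7q − 4(1−q), giving q = 9/17.

9/17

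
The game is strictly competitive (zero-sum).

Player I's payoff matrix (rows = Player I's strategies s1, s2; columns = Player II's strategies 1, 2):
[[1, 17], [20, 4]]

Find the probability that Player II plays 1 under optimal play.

13/32

Row minima are 1 and 4, so Player I's maximin is 4; column maxima are 20 and 17, so Player II's minimax is 17. These differ, so the equilibrium is in mixed strategies.
Let Player II play 1 with probability q. Player I is indifferent when q + 17(1−q) = 20q + 4(1−q), giving q = 13/32.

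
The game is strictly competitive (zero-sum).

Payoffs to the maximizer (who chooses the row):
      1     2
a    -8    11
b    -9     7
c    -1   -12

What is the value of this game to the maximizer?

-107/30

Row b is strictly dominated by row a, so the maximizer never plays it.
The remaining 2×2 game on (a, c) × (1, 2) has no saddle point. Let the maximizer play a with probability p; indifference gives −8p − (1−p) = 11p − 12(1−p), so p = 11/30.
Similarly the minimizer's optimal q on 1 is 23/30, and the value is -8·(23/30) + (11)·(7/30) = -107/30.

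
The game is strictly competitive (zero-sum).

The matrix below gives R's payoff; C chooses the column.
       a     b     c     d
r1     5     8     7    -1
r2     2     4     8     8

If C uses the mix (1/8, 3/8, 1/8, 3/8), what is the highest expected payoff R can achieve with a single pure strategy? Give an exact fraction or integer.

23/4

r1: (5)·(1/8) + (8)·(3/8) + (7)·(1/8) + (-1)·(3/8) = 33/8.
r2: (2)·(1/8) + (4)·(3/8) + (8)·(1/8) + (8)·(3/8) = 23/4.
The best pure response is r2 with expected payoff 23/4.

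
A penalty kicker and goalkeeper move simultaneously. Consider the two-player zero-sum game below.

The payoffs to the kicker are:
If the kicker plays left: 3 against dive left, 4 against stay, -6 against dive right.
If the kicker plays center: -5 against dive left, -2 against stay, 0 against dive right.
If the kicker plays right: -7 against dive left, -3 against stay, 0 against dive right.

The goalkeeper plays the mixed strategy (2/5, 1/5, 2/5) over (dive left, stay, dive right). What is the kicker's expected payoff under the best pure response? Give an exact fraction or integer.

left: (3)·(2/5) + (4)·(1/5) + (-6)·(2/5) = -2/5.
center: (-5)·(2/5) + (-2)·(1/5) + (0)·(2/5) = -12/5.
right: (-7)·(2/5) + (-3)·(1/5) + (0)·(2/5) = -17/5.
The best pure response is left with expected payoff -2/5.

-2/5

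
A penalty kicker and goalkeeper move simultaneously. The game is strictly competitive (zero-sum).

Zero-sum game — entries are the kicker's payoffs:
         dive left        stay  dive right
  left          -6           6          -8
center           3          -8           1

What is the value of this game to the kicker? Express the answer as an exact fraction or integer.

Column dive left is strictly dominated by dive right for the goalkeeper (it gives the kicker more in every row).
The remaining 2×2 game on (left, center) × (stay, dive right) has no saddle point. Let the kicker play left with probability p; indifference gives 6p − 8(1−p) = −8p + (1−p), so p = 9/23.
Similarly the goalkeeper's optimal q on stay is 9/23, and the value is 6·(9/23) + (-8)·(14/23) = -58/23.

-58/23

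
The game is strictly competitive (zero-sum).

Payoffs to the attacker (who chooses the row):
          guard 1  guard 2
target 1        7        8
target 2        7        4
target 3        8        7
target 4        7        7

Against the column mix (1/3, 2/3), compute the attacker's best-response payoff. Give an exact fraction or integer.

target 1: (7)·(1/3) + (8)·(2/3) = 23/3.
target 2: (7)·(1/3) + (4)·(2/3) = 5.
target 3: (8)·(1/3) + (7)·(2/3) = 22/3.
target 4: (7)·(1/3) + (7)·(2/3) = 7.
The best pure response is target 1 with expected payoff 23/3.

23/3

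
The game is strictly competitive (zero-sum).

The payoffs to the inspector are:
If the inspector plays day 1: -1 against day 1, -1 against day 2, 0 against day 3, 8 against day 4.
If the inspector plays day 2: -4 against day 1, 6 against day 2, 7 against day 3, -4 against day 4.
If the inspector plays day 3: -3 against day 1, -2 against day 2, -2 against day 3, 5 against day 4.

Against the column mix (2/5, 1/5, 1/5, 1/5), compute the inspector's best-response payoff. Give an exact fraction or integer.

1

day 1: (-1)·(2/5) + (-1)·(1/5) + (0)·(1/5) + (8)·(1/5) = 1.
day 2: (-4)·(2/5) + (6)·(1/5) + (7)·(1/5) + (-4)·(1/5) = 1/5.
day 3: (-3)·(2/5) + (-2)·(1/5) + (-2)·(1/5) + (5)·(1/5) = -1.
The best pure response is day 1 with expected payoff 1.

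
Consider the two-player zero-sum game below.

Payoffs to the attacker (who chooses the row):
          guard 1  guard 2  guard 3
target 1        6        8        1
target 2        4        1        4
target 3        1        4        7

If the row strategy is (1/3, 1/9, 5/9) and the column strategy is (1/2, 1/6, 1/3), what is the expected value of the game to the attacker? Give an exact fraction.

Against (1/2, 1/6, 1/3), each row's expected payoff is target 1: 14/3; target 2: 7/2; target 3: 7/2.
Taking the (1/3, 1/9, 5/9)-weighted average: (1/3)·(14/3) + (1/9)·(7/2) + (5/9)·(7/2) = 35/9.

35/9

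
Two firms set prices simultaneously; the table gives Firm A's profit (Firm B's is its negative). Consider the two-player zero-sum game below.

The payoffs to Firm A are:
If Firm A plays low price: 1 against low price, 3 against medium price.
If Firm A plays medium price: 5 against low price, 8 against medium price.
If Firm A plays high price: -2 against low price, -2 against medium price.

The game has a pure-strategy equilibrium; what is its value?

5

Row minima: 1, 5, -2 → Firm A's maximin is 5.
Column maxima: 5, 8 → Firm B's minimax is 5.
They coincide at (medium price, low price), so the value is 5.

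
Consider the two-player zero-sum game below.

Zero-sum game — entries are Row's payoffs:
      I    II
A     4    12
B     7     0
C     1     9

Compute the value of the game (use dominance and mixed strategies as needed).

Row C is strictly dominated by row A, so Row never plays it.
The remaining 2×2 game on (A, B) × (I, II) has no saddle point. Let Row play A with probability p; indifference gives 4p + 7(1−p) = 12p, so p = 7/15.
Similarly Column's optimal q on I is 4/5, and the value is 4·(4/5) + (12)·(1/5) = 28/5.

28/5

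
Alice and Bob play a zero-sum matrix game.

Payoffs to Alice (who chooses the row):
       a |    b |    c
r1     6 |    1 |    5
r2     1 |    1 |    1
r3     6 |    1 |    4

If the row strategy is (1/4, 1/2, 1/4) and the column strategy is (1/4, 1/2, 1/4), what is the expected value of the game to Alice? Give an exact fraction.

Against (1/4, 1/2, 1/4), each row's expected payoff is r1: 13/4; r2: 1; r3: 3.
Taking the (1/4, 1/2, 1/4)-weighted average: (1/4)·(13/4) + (1/2)·(1) + (1/4)·(3) = 33/16.

33/16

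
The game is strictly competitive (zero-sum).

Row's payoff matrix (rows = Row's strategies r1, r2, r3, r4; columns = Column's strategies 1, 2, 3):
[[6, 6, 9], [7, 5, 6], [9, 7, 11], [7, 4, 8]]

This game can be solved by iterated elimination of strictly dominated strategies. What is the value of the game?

7

Row r1 is strictly dominated by row r3 (9>6, 7>6, 11>9); eliminate r1.
Row r4 is strictly dominated by row r3 (9>7, 7>4, 11>8); eliminate r4.
Column 1 is strictly dominated by 2 for Column (5<7, 7<9); eliminate 1.
Column 3 is strictly dominated by 2 for Column (5<6, 7<11); eliminate 3.
Row r2 is strictly dominated by row r3 (7>5); eliminate r2.
Only (r3, 2) remains, with payoff 7.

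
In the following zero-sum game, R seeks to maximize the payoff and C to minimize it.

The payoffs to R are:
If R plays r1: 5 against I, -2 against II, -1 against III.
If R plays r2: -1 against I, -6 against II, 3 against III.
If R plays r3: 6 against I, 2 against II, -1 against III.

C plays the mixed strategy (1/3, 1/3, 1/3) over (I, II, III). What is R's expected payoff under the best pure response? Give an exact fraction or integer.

7/3

r1: (5)·(1/3) + (-2)·(1/3) + (-1)·(1/3) = 2/3.
r2: (-1)·(1/3) + (-6)·(1/3) + (3)·(1/3) = -4/3.
r3: (6)·(1/3) + (2)·(1/3) + (-1)·(1/3) = 7/3.
The best pure response is r3 with expected payoff 7/3.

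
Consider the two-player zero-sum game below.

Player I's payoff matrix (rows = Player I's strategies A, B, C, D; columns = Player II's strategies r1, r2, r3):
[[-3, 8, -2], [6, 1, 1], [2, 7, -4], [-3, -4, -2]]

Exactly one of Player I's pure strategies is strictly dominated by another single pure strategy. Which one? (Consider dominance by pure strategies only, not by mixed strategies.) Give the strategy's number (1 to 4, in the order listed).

4

Compare D with B: 6 > -3, 1 > -4, 1 > -2.
So B strictly dominates D for Player I; D is strictly dominated.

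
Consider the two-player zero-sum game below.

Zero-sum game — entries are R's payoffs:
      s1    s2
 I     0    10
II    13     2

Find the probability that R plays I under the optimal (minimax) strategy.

11/21

Row minima are 0 and 2, so R's maximin is 2; column maxima are 13 and 10, so C's minimax is 10. These differ, so the equilibrium is in mixed strategies.
Let R play I with probability p. C is indifferent when 13(1−p) = 10p + 2(1−p), giving p = 11/21.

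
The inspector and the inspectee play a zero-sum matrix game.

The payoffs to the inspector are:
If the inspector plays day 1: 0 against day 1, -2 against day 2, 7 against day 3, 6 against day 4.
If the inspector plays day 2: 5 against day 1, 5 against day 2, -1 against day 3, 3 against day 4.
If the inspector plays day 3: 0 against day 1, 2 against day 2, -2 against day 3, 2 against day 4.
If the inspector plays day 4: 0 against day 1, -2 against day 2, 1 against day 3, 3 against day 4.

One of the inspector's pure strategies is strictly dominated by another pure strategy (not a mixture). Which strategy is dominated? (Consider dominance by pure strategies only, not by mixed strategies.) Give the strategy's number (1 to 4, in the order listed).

Compare day 3 with day 2: 5 > 0, 5 > 2, -1 > -2, 3 > 2.
So day 2 strictly dominates day 3 for the inspector; day 3 is strictly dominated.

3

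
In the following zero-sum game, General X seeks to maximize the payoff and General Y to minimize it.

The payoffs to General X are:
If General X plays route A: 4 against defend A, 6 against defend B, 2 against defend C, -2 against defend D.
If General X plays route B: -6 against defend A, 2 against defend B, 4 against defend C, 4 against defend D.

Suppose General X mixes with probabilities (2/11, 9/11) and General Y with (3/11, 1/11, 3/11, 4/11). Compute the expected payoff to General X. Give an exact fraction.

Against (3/11, 1/11, 3/11, 4/11), each row's expected payoff is route A: 16/11; route B: 12/11.
Taking the (2/11, 9/11)-weighted average: (2/11)·(16/11) + (9/11)·(12/11) = 140/121.

140/121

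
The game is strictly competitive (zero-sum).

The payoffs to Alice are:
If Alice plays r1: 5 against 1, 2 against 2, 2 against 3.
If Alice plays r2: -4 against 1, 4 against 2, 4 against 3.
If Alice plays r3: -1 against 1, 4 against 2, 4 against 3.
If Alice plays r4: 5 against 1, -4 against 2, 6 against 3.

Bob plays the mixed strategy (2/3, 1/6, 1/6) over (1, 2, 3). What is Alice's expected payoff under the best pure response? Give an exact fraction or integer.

r1: (5)·(2/3) + (2)·(1/6) + (2)·(1/6) = 4.
r2: (-4)·(2/3) + (4)·(1/6) + (4)·(1/6) = -4/3.
r3: (-1)·(2/3) + (4)·(1/6) + (4)·(1/6) = 2/3.
r4: (5)·(2/3) + (-4)·(1/6) + (6)·(1/6) = 11/3.
The best pure response is r1 with expected payoff 4.

4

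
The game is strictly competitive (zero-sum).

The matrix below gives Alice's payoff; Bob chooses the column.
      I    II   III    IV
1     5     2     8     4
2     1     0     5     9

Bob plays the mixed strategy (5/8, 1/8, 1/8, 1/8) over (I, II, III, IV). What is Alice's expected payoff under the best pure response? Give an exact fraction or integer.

1: (5)·(5/8) + (2)·(1/8) + (8)·(1/8) + (4)·(1/8) = 39/8.
2: (1)·(5/8) + (0)·(1/8) + (5)·(1/8) + (9)·(1/8) = 19/8.
The best pure response is 1 with expected payoff 39/8.

39/8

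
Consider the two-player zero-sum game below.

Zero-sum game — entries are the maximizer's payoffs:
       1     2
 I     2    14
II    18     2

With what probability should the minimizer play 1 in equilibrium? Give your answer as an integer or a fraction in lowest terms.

3/7

Row minima are 2 and 2, so the maximizer's maximin is 2; column maxima are 18 and 14, so the minimizer's minimax is 14. These differ, so the equilibrium is in mixed strategies.
Let the minimizer play 1 with probability q. The maximizer is indifferent when 2q + 14(1−q) = 18q + 2(1−q), giving q = 3/7.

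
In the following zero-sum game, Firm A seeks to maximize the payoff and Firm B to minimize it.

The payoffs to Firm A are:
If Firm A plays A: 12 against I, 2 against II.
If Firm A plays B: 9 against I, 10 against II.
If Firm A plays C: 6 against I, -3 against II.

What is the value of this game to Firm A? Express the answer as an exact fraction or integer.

Row C is strictly dominated by row A, so Firm A never plays it.
The remaining 2×2 game on (A, B) × (I, II) has no saddle point. Let Firm A play A with probability p; indifference gives 12p + 9(1−p) = 2p + 10(1−p), so p = 1/11.
Similarly Firm B's optimal q on I is 8/11, and the value is 12·(8/11) + (2)·(3/11) = 102/11.

102/11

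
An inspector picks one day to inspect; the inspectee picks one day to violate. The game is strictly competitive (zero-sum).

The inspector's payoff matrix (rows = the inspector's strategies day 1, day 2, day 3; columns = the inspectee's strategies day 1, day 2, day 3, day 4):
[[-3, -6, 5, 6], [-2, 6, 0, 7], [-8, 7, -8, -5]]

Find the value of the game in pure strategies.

Row minima: -6, -2, -8 → the inspector's maximin is -2.
Column maxima: -2, 7, 5, 7 → the inspectee's minimax is -2.
They coincide at (day 2, day 1), so the value is -2.

-2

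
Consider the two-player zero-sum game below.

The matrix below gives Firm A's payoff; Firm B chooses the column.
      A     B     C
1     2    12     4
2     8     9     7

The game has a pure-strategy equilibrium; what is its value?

Row minima: 2, 7 → Firm A's maximin is 7.
Column maxima: 8, 12, 7 → Firm B's minimax is 7.
They coincide at (2, C), so the value is 7.

7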